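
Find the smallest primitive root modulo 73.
g = 5. For each prime q|72: 5^{36}≡72, 5^{24}≡8, none ≡ 1, so ord_73(5) = 72 and 5 is a primitive root.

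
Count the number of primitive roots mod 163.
Number of primitive roots mod 163 = φ(p-1) = φ(162) = 54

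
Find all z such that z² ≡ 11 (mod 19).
The square roots of 11 mod 19 are 7 and 12. Verify: 7² = 49 ≡ 11 (mod 19)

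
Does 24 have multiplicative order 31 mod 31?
Powers of 24 mod 31: 24^1≡24, 24^2≡18, 24^3≡29, 24^4≡14, 24^5≡26, 24^6≡4, 24^7≡3, 24^8≡10, 24^9≡23, 24^10≡25, 24^11≡11, 24^12≡16, 24^13≡12, 24^14≡9, 24^15≡30, 24^16≡7, 24^17≡13, 24^18≡2, 24^19≡17, 24^20≡5, 24^21≡27, 24^22≡28, 24^23≡21, 24^24≡8, 24^25≡6, 24^26≡20, 24^27≡15, 24^28≡19, 24^29≡22, 24^30≡1. Already 24^30≡1, so the order is 30 < 31. No, the actual order is 30.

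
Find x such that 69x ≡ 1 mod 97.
Since 97 is prime, by Fermat 69^(-1) ≡ 69^{95} ≡ 45 mod 97. Verify: 69 × 45 = 3105 ≡ 1 mod 97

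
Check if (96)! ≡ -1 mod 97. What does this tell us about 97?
(96)! mod 97 = 96. Since this equals -1 mod 97, Wilson confirms 97 is prime.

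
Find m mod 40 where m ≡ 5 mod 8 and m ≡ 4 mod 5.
M = 8 × 5 = 40. M₁ = 5, y₁ ≡ 5 mod 8. M₂ = 8, y₂ ≡ 2 mod 5. m = 5×5×5 + 4×8×2 ≡ 29 mod 40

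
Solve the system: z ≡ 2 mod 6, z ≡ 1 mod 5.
M = 6 × 5 = 30. M₁ = 5, y₁ ≡ 5 mod 6. M₂ = 6, y₂ ≡ 1 mod 5. z = 2×5×5 + 1×6×1 ≡ 26 mod 30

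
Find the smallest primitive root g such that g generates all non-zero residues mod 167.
g = 5. For each prime q|166: 5^{83}≡166, 5^{2}≡25, none ≡ 1, so ord_167(5) = 166 and 5 is a primitive root.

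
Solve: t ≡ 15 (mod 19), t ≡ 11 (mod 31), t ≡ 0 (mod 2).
M = 19 × 31 × 2 = 1178. M₁ = 62, y₁ ≡ 4 (mod 19). M₂ = 38, y₂ ≡ 9 (mod 31). M₃ = 589, y₃ ≡ 1 (mod 2). t = 15×62×4 + 11×38×9 + 0×589×1 ≡ 414 (mod 1178)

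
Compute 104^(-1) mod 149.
Since 149 is prime, by Fermat 104^(-1) ≡ 104^{147} ≡ 96 mod 149. Verify: 104 × 96 = 9984 ≡ 1 mod 149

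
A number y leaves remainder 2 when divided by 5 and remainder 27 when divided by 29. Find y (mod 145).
M = 5 × 29 = 145. M₁ = 29, y₁ ≡ 4 (mod 5). M₂ = 5, y₂ ≡ 6 (mod 29). y = 2×29×4 + 27×5×6 ≡ 27 (mod 145)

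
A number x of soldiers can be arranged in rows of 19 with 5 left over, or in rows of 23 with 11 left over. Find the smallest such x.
M = 19 × 23 = 437. M₁ = 23, y₁ ≡ 5 (mod 19). M₂ = 19, y₂ ≡ 17 (mod 23). x = 5×23×5 + 11×19×17 ≡ 195 (mod 437)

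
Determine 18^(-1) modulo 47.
Since 47 is prime, by Fermat 18^(-1) ≡ 18^{45} ≡ 34 mod 47. Verify: 18 × 34 = 612 ≡ 1 mod 47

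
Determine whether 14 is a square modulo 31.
By Euler's criterion: 14^{15} ≡ 1 mod 31. Since this equals 1, 14 is a QR.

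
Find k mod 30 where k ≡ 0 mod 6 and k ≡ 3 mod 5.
M = 6 × 5 = 30. M₁ = 5, y₁ ≡ 5 mod 6. M₂ = 6, y₂ ≡ 1 mod 5. k = 0×5×5 + 3×6×1 ≡ 18 mod 30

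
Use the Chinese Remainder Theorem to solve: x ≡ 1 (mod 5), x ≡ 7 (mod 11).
M = 5 × 11 = 55. M₁ = 11, y₁ ≡ 1 (mod 5). M₂ = 5, y₂ ≡ 9 (mod 11). x = 1×11×1 + 7×5×9 ≡ 51 (mod 55)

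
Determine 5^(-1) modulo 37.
Since 37 is prime, by Fermat 5^(-1) ≡ 5^{35} ≡ 15 mod 37. Verify: 5 × 15 = 75 ≡ 1 mod 37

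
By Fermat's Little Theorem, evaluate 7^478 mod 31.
By Fermat: 7^{30} ≡ 1 (mod 31). 478 ≡ 28 (mod 30). So 7^{478} ≡ 7^{28} ≡ 19 (mod 31)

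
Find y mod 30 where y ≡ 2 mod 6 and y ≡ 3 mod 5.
M = 6 × 5 = 30. M₁ = 5, y₁ ≡ 5 mod 6. M₂ = 6, y₂ ≡ 1 mod 5. y = 2×5×5 + 3×6×1 ≡ 8 mod 30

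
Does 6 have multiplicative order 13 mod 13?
Powers of 6 mod 13: 6^1≡6, 6^2≡10, 6^3≡8, 6^4≡9, 6^5≡2, 6^6≡12, 6^7≡7, 6^8≡3, 6^9≡5, 6^10≡4, 6^11≡11, 6^12≡1. Already 6^12≡1, so the order is 12 < 13. No, the actual order is 12.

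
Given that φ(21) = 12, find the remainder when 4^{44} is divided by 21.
By Euler: 4^{12} ≡ 1 mod 21 since gcd(4, 21) = 1. 44 = 3×12 + 8. So 4^{44} ≡ 4^{8} ≡ 16 mod 21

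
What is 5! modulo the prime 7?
(6)! = (5)! × (6) ≡ -1 mod 7. So (5)! ≡ -1 × (6)^(-1) ≡ (-1)×(-1) = 1 mod 7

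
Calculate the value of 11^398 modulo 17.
Using Fermat: 11^{16} ≡ 1 mod 17. 398 ≡ 14 mod 16. So 11^{398} ≡ 11^{14} ≡ 9 mod 17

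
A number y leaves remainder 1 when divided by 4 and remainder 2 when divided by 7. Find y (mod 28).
M = 4 × 7 = 28. M₁ = 7, y₁ ≡ 3 (mod 4). M₂ = 4, y₂ ≡ 2 (mod 7). y = 1×7×3 + 2×4×2 ≡ 9 (mod 28)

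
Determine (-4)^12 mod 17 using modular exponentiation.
By repeated squaring mod 17: (-4)^{1}≡13, (-4)^{2}≡16, (-4)^{4}≡1, (-4)^{8}≡1. Then (-4)^{12} = (-4)^{8+4} ≡ 1 × 1 ≡ 1 mod 17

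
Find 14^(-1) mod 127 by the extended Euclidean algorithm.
Extended GCD: 14(-9) + 127(1) = 1. So 14^(-1) ≡ -9 ≡ 118 mod 127. Verify: 14 × 118 = 1652 ≡ 1 mod 127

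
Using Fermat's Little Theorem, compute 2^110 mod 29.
By Fermat: 2^{28} ≡ 1 (mod 29). 110 = 3×28 + 26. So 2^{110} ≡ 2^{26} ≡ 22 (mod 29)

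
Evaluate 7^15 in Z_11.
Using Fermat: 7^{10} ≡ 1 mod 11. 15 ≡ 5 mod 10. So 7^{15} ≡ 7^{5} ≡ 10 mod 11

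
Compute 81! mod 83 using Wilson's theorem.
(82)! = (81)! × (82) ≡ -1 mod 83. So (81)! ≡ -1 × (82)^(-1) ≡ (-1)×(-1) = 1 mod 83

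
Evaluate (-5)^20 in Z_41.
By repeated squaring mod 41: (-5)^{1}≡36, (-5)^{2}≡25, (-5)^{4}≡10, (-5)^{8}≡18, (-5)^{16}≡37. Then (-5)^{20} = (-5)^{16+4} ≡ 37 × 10 ≡ 1 mod 41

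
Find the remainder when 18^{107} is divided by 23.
By Fermat: 18^{22} ≡ 1 mod 23. 107 = 4×22 + 19. So 18^{107} ≡ 18^{19} ≡ 16 mod 23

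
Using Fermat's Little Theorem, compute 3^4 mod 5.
By Fermat's Little Theorem, 3^{4} ≡ 1 mod 5 since 5 is prime and gcd(3, 5) = 1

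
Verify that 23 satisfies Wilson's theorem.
(22)! mod 23 = 22. Since this equals -1 (mod 23), Wilson confirms 23 is prime.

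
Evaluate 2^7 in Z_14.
By repeated squaring (mod 14): 2^{1}≡2, 2^{2}≡4, 2^{4}≡2. Then 2^{7} = 2^{4+2+1} ≡ 2 × 4 × 2 ≡ 2 (mod 14)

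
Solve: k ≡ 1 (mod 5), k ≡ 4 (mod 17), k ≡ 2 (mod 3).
M = 5 × 17 × 3 = 255. M₁ = 51, y₁ ≡ 1 (mod 5). M₂ = 15, y₂ ≡ 8 (mod 17). M₃ = 85, y₃ ≡ 1 (mod 3). k = 1×51×1 + 4×15×8 + 2×85×1 ≡ 191 (mod 255)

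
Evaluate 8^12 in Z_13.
Using Fermat: 8^{12} ≡ 1 (mod 13). 12 ≡ 0 (mod 12). So 8^{12} ≡ 8^{0} ≡ 1 (mod 13)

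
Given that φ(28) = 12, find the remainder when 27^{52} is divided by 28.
By Euler: 27^{12} ≡ 1 (mod 28) since gcd(27, 28) = 1. 52 = 4×12 + 4. So 27^{52} ≡ 27^{4} ≡ 1 (mod 28)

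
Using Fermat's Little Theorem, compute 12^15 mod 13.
By Fermat: 12^{12} ≡ 1 (mod 13). So 12^{15} = 12^{12} · 12^{3} ≡ 12^{3} ≡ 12 (mod 13)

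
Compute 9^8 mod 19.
By repeated squaring mod 19: 9^{1}≡9, 9^{2}≡5, 9^{4}≡6, 9^{8}≡17. So 9^{8} ≡ 17 mod 19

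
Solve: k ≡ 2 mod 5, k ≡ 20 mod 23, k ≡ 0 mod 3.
M = 5 × 23 × 3 = 345. M₁ = 69, y₁ ≡ 4 mod 5. M₂ = 15, y₂ ≡ 20 mod 23. M₃ = 115, y₃ ≡ 1 mod 3. k = 2×69×4 + 20×15×20 + 0×115×1 ≡ 342 mod 345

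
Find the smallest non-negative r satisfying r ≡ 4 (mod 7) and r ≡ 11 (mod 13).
M = 7 × 13 = 91. M₁ = 13, y₁ ≡ 6 (mod 7). M₂ = 7, y₂ ≡ 2 (mod 13). r = 4×13×6 + 11×7×2 ≡ 11 (mod 91)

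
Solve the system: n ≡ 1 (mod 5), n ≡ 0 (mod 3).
M = 5 × 3 = 15. M₁ = 3, y₁ ≡ 2 (mod 5). M₂ = 5, y₂ ≡ 2 (mod 3). n = 1×3×2 + 0×5×2 ≡ 6 (mod 15)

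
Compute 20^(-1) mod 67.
Since 67 is prime, by Fermat 20^(-1) ≡ 20^{65} ≡ 57 mod 67. Verify: 20 × 57 = 1140 ≡ 1 mod 67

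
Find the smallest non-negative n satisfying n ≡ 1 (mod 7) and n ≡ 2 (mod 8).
M = 7 × 8 = 56. M₁ = 8, y₁ ≡ 1 (mod 7). M₂ = 7, y₂ ≡ 7 (mod 8). n = 1×8×1 + 2×7×7 ≡ 50 (mod 56)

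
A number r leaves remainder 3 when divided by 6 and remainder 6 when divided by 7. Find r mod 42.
M = 6 × 7 = 42. M₁ = 7, y₁ ≡ 1 mod 6. M₂ = 6, y₂ ≡ 6 mod 7. r = 3×7×1 + 6×6×6 ≡ 27 mod 42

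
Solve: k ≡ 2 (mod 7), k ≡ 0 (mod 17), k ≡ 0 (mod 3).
M = 7 × 17 × 3 = 357. M₁ = 51, y₁ ≡ 4 (mod 7). M₂ = 21, y₂ ≡ 13 (mod 17). M₃ = 119, y₃ ≡ 2 (mod 3). k = 2×51×4 + 0×21×13 + 0×119×2 ≡ 51 (mod 357)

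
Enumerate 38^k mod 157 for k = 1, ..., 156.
38^1, 38^2, ..., 38^{156} mod 157: [38, 31, 79, 19, 94, 118, 88, 47, 59, 44, 102, 108, 22, 51, 54, 11, 104, 27, 84, 52, 92, 42, 26, 46, 21, 13, 23, 89, 85, 90, 123, 121, 45, 140, 139, 101, 70, 148, 129, 35, 74, 143, 96, 37, 150, 48, 97, 75, 24, 127, 116, 12, 142, 58, 6, 71, 29, 3, 114, 93, 80, 57, 125, 40, 107, 141, 20, 132, 149, 10, 66, 153, 5, 33, 155, 81, 95, 156, 119, 126, 78, 138, 63, 39, 69, 110, 98, 113, 55, 49, 135, 106, 103, 146, 53, 130, 73, 105, 65, 115, 131, 111, 136, 144, 134, 68, 72, 67, 34, 36, 112, 17, 18, 56, 87, 9, 28, 122, 83, 14, 61, 120, 7, 109, 60, 82, 133, 30, 41, 145, 15, 99, 151, 86, 128, 154, 43, 64, 77, 100, 32, 117, 50, 16, 137, 25, 8, 147, 91, 4, 152, 124, 2, 76, 62, 1]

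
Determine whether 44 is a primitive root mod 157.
44^{78} ≡ 1 (mod 157) and 78 < 156, so ord_157(44) = 78 ≠ 156 and 44 is not a primitive root.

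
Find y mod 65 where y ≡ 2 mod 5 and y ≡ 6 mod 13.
M = 5 × 13 = 65. M₁ = 13, y₁ ≡ 2 mod 5. M₂ = 5, y₂ ≡ 8 mod 13. y = 2×13×2 + 6×5×8 ≡ 32 mod 65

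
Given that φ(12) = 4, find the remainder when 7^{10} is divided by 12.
By Euler: 7^{4} ≡ 1 (mod 12) since gcd(7, 12) = 1. 10 = 2×4 + 2. So 7^{10} ≡ 7^{2} ≡ 1 (mod 12)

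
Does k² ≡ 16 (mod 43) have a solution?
By Euler's criterion: 16^{21} ≡ 1 (mod 43). Since this equals 1, 16 is a QR.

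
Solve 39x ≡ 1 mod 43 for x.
Since 43 is prime, by Fermat 39^(-1) ≡ 39^{41} ≡ 32 mod 43. Verify: 39 × 32 = 1248 ≡ 1 mod 43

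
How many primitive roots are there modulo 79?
There are φ(79-1) = φ(78) = 24 primitive roots modulo 79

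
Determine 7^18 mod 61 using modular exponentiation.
By repeated squaring mod 61: 7^{1}≡7, 7^{2}≡49, 7^{4}≡22, 7^{8}≡57, 7^{16}≡16. Then 7^{18} = 7^{16+2} ≡ 16 × 49 ≡ 52 mod 61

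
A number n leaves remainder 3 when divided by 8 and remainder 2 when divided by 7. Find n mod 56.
M = 8 × 7 = 56. M₁ = 7, y₁ ≡ 7 mod 8. M₂ = 8, y₂ ≡ 1 mod 7. n = 3×7×7 + 2×8×1 ≡ 51 mod 56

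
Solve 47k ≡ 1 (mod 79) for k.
Since 79 is prime, by Fermat 47^(-1) ≡ 47^{77} ≡ 37 (mod 79). Verify: 47 × 37 = 1739 ≡ 1 (mod 79)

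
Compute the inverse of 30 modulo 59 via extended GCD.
Extended GCD: 30(2) + 59(-1) = 1. So 30^(-1) ≡ 2 (mod 59). Verify: 30 × 2 = 60 ≡ 1 (mod 59)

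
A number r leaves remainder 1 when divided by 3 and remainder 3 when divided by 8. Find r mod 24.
M = 3 × 8 = 24. M₁ = 8, y₁ ≡ 2 mod 3. M₂ = 3, y₂ ≡ 3 mod 8. r = 1×8×2 + 3×3×3 ≡ 19 mod 24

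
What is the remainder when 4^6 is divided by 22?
By repeated squaring mod 22: 4^{1}≡4, 4^{2}≡16, 4^{4}≡14. Then 4^{6} = 4^{4+2} ≡ 14 × 16 ≡ 4 mod 22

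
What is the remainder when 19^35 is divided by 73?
By repeated squaring (mod 73): 19^{1}≡19, 19^{2}≡69, 19^{4}≡16, 19^{8}≡37, 19^{16}≡55, 19^{32}≡32. Then 19^{35} = 19^{32+2+1} ≡ 32 × 69 × 19 ≡ 50 (mod 73)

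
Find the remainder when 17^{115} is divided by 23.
By Fermat: 17^{22} ≡ 1 (mod 23). 115 = 5×22 + 5. So 17^{115} ≡ 17^{5} ≡ 21 (mod 23)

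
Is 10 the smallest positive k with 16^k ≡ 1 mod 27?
Powers of 16 mod 27: 16^1≡16, 16^2≡13, 16^3≡19, 16^4≡7, 16^5≡4, 16^6≡10, 16^7≡25, 16^8≡22, 16^9≡1. Already 16^9≡1, so the order is 9 < 10. No, the actual order is 9.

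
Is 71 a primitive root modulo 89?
71^{44} ≡ 1 mod 89 and 44 < 88, so ord_89(71) = 44 ≠ 88 and 71 is not a primitive root.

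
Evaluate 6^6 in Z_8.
By repeated squaring mod 8: 6^{1}≡6, 6^{2}≡4, 6^{4}≡0. Then 6^{6} = 6^{4+2} ≡ 0 × 4 ≡ 0 mod 8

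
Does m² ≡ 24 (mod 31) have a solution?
By Euler's criterion: 24^{15} ≡ 30 (mod 31). Since this equals -1 (≡ 30), 24 is not a QR.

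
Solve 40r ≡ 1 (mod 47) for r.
Since 47 is prime, by Fermat 40^(-1) ≡ 40^{45} ≡ 20 (mod 47). Verify: 40 × 20 = 800 ≡ 1 (mod 47)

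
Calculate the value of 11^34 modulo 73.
By repeated squaring mod 73: 11^{1}≡11, 11^{2}≡48, 11^{4}≡41, 11^{8}≡2, 11^{16}≡4, 11^{32}≡16. Then 11^{34} = 11^{32+2} ≡ 16 × 48 ≡ 38 mod 73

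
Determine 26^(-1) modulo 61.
Since 61 is prime, by Fermat 26^(-1) ≡ 26^{59} ≡ 54 (mod 61). Verify: 26 × 54 = 1404 ≡ 1 (mod 61)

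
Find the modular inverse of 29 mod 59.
Since 59 is prime, by Fermat 29^(-1) ≡ 29^{57} ≡ 57 mod 59. Verify: 29 × 57 = 1653 ≡ 1 mod 59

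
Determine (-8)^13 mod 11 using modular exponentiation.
Using Fermat: (-8)^{10} ≡ 1 (mod 11). 13 ≡ 3 (mod 10). So (-8)^{13} ≡ (-8)^{3} ≡ 5 (mod 11)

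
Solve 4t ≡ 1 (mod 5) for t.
Since 5 is prime, by Fermat 4^(-1) ≡ 4^{3} ≡ 4 (mod 5). Verify: 4 × 4 = 16 ≡ 1 (mod 5)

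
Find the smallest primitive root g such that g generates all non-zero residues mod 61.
g = 2. Powers: [2, 4, 8, 16, 32, 3, 6, ...] generates all 60 non-zero residues.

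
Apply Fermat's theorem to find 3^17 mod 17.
By Fermat: 3^{16} ≡ 1 mod 17. So 3^{17} = 3^{16} · 3^{1} ≡ 3^{1} ≡ 3 mod 17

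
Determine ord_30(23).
Powers of 23 mod 30: 23^1≡23, 23^2≡19, 23^3≡17, 23^4≡1. So the order of 23 is 4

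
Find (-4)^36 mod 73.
By repeated squaring mod 73: (-4)^{1}≡69, (-4)^{2}≡16, (-4)^{4}≡37, (-4)^{8}≡55, (-4)^{16}≡32, (-4)^{32}≡2. Then (-4)^{36} = (-4)^{32+4} ≡ 2 × 37 ≡ 1 mod 73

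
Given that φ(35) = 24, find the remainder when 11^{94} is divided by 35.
By Euler: 11^{24} ≡ 1 mod 35 since gcd(11, 35) = 1. 94 = 3×24 + 22. So 11^{94} ≡ 11^{22} ≡ 11 mod 35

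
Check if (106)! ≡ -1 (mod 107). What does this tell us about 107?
(106)! mod 107 = 106. Since this equals -1 (mod 107), Wilson confirms 107 is prime.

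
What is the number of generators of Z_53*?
There are φ(53-1) = φ(52) = 24 primitive roots modulo 53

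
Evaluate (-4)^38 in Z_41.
By repeated squaring (mod 41): (-4)^{1}≡37, (-4)^{2}≡16, (-4)^{4}≡10, (-4)^{8}≡18, (-4)^{16}≡37, (-4)^{32}≡16. Then (-4)^{38} = (-4)^{32+4+2} ≡ 16 × 10 × 16 ≡ 18 (mod 41)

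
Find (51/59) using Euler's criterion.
(51/59) = 51^{29} mod 59 = 1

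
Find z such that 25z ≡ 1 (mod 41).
Since 41 is prime, by Fermat 25^(-1) ≡ 25^{39} ≡ 23 (mod 41). Verify: 25 × 23 = 575 ≡ 1 (mod 41)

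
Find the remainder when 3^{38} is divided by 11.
By Fermat: 3^{10} ≡ 1 (mod 11). 38 = 3×10 + 8. So 3^{38} ≡ 3^{8} ≡ 5 (mod 11)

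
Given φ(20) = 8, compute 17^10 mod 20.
By Euler: 17^{8} ≡ 1 mod 20 since gcd(17, 20) = 1. 10 = 1×8 + 2. So 17^{10} ≡ 17^{2} ≡ 9 mod 20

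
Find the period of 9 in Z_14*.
Powers of 9 mod 14: 9^1≡9, 9^2≡11, 9^3≡1. So the order of 9 is 3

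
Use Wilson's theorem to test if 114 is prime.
(113)! mod 114 = 0. Since 0 ≢ -1 mod 114, 114 is not prime.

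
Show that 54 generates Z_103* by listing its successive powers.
54^1, 54^2, ..., 54^{102} mod 103: [54, 32, 80, 97, 88, 14, 35, 36, 90, 19, 99, 93, 78, 92, 24, 60, 47, 66, 62, 52, 27, 16, 40, 100, 44, 7, 69, 18, 45, 61, 101, 98, 39, 46, 12, 30, 75, 33, 31, 26, 65, 8, 20, 50, 22, 55, 86, 9, 74, 82, 102, 49, 71, 23, 6, 15, 89, 68, 67, 13, 84, 4, 10, 25, 11, 79, 43, 56, 37, 41, 51, 76, 87, 63, 3, 59, 96, 34, 85, 58, 42, 2, 5, 64, 57, 91, 73, 28, 70, 72, 77, 38, 95, 83, 53, 81, 48, 17, 94, 29, 21, 1]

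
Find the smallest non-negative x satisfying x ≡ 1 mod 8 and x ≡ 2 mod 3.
M = 8 × 3 = 24. M₁ = 3, y₁ ≡ 3 mod 8. M₂ = 8, y₂ ≡ 2 mod 3. x = 1×3×3 + 2×8×2 ≡ 17 mod 24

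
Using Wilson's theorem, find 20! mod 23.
(22)! = (20)! × (21) × (22) ≡ -1 mod 23. So (20)! ≡ -1 × [(22)(21)]^(-1) ≡ 11 mod 23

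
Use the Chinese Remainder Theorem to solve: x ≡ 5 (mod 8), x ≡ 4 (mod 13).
M = 8 × 13 = 104. M₁ = 13, y₁ ≡ 5 (mod 8). M₂ = 8, y₂ ≡ 5 (mod 13). x = 5×13×5 + 4×8×5 ≡ 69 (mod 104)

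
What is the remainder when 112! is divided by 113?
By Wilson's theorem, (112)! ≡ -1 ≡ 112 (mod 113)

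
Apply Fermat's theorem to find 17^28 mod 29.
By Fermat's Little Theorem, 17^{28} ≡ 1 mod 29 since 29 is prime and gcd(17, 29) = 1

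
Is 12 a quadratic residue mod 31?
By Euler's criterion: 12^{15} ≡ 30 (mod 31). Since this equals -1 (≡ 30), 12 is not a QR.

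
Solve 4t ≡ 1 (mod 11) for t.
Since 11 is prime, by Fermat 4^(-1) ≡ 4^{9} ≡ 3 (mod 11). Verify: 4 × 3 = 12 ≡ 1 (mod 11)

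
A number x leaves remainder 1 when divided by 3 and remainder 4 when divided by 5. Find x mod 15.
M = 3 × 5 = 15. M₁ = 5, y₁ ≡ 2 mod 3. M₂ = 3, y₂ ≡ 2 mod 5. x = 1×5×2 + 4×3×2 ≡ 4 mod 15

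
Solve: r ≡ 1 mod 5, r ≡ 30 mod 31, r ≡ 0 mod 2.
M = 5 × 31 × 2 = 310. M₁ = 62, y₁ ≡ 3 mod 5. M₂ = 10, y₂ ≡ 28 mod 31. M₃ = 155, y₃ ≡ 1 mod 2. r = 1×62×3 + 30×10×28 + 0×155×1 ≡ 216 mod 310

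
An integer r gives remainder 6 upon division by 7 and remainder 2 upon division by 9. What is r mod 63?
M = 7 × 9 = 63. M₁ = 9, y₁ ≡ 4 mod 7. M₂ = 7, y₂ ≡ 4 mod 9. r = 6×9×4 + 2×7×4 ≡ 20 mod 63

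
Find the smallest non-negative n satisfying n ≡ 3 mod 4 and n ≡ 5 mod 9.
M = 4 × 9 = 36. M₁ = 9, y₁ ≡ 1 mod 4. M₂ = 4, y₂ ≡ 7 mod 9. n = 3×9×1 + 5×4×7 ≡ 23 mod 36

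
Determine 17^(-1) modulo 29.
Since 29 is prime, by Fermat 17^(-1) ≡ 17^{27} ≡ 12 mod 29. Verify: 17 × 12 = 204 ≡ 1 mod 29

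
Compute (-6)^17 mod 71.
By repeated squaring mod 71: (-6)^{1}≡65, (-6)^{2}≡36, (-6)^{4}≡18, (-6)^{8}≡40, (-6)^{16}≡38. Then (-6)^{17} = (-6)^{16+1} ≡ 38 × 65 ≡ 56 mod 71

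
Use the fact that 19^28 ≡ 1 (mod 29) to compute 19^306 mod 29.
By Fermat: 19^{28} ≡ 1 (mod 29). 306 ≡ 26 (mod 28). So 19^{306} ≡ 19^{26} ≡ 9 (mod 29)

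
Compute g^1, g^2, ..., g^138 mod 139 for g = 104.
104^1, 104^2, ..., 104^{138} mod 139: [104, 113, 76, 120, 109, 77, 85, 83, 14, 66, 53, 91, 12, 136, 105, 78, 50, 57, 90, 47, 23, 29, 97, 80, 119, 5, 103, 9, 102, 44, 128, 107, 8, 137, 70, 52, 126, 38, 60, 124, 108, 112, 111, 7, 33, 96, 115, 6, 68, 122, 39, 25, 98, 45, 93, 81, 84, 118, 40, 129, 72, 121, 74, 51, 22, 64, 123, 4, 138, 35, 26, 63, 19, 30, 62, 54, 56, 125, 73, 86, 48, 127, 3, 34, 61, 89, 82, 49, 92, 116, 110, 42, 59, 20, 134, 36, 130, 37, 95, 11, 32, 131, 2, 69, 87, 13, 101, 79, 15, 31, 27, 28, 132, 106, 43, 24, 133, 71, 17, 100, 114, 41, 94, 46, 58, 55, 21, 99, 10, 67, 18, 65, 88, 117, 75, 16, 135, 1]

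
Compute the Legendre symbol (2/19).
(2/19) = 2^{9} mod 19 = -1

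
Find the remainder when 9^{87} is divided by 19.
By Fermat: 9^{18} ≡ 1 (mod 19). 87 = 4×18 + 15. So 9^{87} ≡ 9^{15} ≡ 11 (mod 19)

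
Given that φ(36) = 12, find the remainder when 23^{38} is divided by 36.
By Euler: 23^{12} ≡ 1 mod 36 since gcd(23, 36) = 1. 38 = 3×12 + 2. So 23^{38} ≡ 23^{2} ≡ 25 mod 36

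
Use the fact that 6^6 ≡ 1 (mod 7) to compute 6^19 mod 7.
By Fermat: 6^{6} ≡ 1 (mod 7). 19 = 3×6 + 1. So 6^{19} ≡ 6^{1} ≡ 6 (mod 7)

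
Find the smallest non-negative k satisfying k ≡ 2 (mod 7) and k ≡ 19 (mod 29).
M = 7 × 29 = 203. M₁ = 29, y₁ ≡ 1 (mod 7). M₂ = 7, y₂ ≡ 25 (mod 29). k = 2×29×1 + 19×7×25 ≡ 135 (mod 203)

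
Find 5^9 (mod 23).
By repeated squaring (mod 23): 5^{1}≡5, 5^{2}≡2, 5^{4}≡4, 5^{8}≡16. Then 5^{9} = 5^{8+1} ≡ 16 × 5 ≡ 11 (mod 23)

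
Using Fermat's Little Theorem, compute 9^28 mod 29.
By Fermat's Little Theorem, 9^{28} ≡ 1 mod 29 since 29 is prime and gcd(9, 29) = 1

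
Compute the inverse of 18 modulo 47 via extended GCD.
Extended GCD: 18(-13) + 47(5) = 1. So 18^(-1) ≡ -13 ≡ 34 (mod 47). Verify: 18 × 34 = 612 ≡ 1 (mod 47)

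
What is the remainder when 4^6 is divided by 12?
By repeated squaring mod 12: 4^{1}≡4, 4^{2}≡4, 4^{4}≡4. Then 4^{6} = 4^{4+2} ≡ 4 × 4 ≡ 4 mod 12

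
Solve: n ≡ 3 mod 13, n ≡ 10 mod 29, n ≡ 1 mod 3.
M = 13 × 29 × 3 = 1131. M₁ = 87, y₁ ≡ 3 mod 13. M₂ = 39, y₂ ≡ 3 mod 29. M₃ = 377, y₃ ≡ 2 mod 3. n = 3×87×3 + 10×39×3 + 1×377×2 ≡ 445 mod 1131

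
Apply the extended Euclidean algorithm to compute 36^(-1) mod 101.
Extended GCD: 36(-14) + 101(5) = 1. So 36^(-1) ≡ -14 ≡ 87 (mod 101). Verify: 36 × 87 = 3132 ≡ 1 (mod 101)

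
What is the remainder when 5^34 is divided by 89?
By repeated squaring (mod 89): 5^{1}≡5, 5^{2}≡25, 5^{4}≡2, 5^{8}≡4, 5^{16}≡16, 5^{32}≡78. Then 5^{34} = 5^{32+2} ≡ 78 × 25 ≡ 81 (mod 89)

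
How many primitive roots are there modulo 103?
There are φ(103-1) = φ(102) = 32 primitive roots modulo 103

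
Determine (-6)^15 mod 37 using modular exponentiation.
By repeated squaring mod 37: (-6)^{1}≡31, (-6)^{2}≡36, (-6)^{4}≡1, (-6)^{8}≡1. Then (-6)^{15} = (-6)^{8+4+2+1} ≡ 1 × 1 × 36 × 31 ≡ 6 mod 37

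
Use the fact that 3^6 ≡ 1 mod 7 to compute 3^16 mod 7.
By Fermat: 3^{6} ≡ 1 mod 7. 16 = 2×6 + 4. So 3^{16} ≡ 3^{4} ≡ 4 mod 7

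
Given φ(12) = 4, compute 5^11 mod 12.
By Euler: 5^{4} ≡ 1 (mod 12) since gcd(5, 12) = 1. 11 = 2×4 + 3. So 5^{11} ≡ 5^{3} ≡ 5 (mod 12)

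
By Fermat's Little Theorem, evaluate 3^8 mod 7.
By Fermat: 3^{6} ≡ 1 (mod 7). So 3^{8} = 3^{6} · 3^{2} ≡ 3^{2} ≡ 2 (mod 7)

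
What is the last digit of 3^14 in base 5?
Using Fermat: 3^{4} ≡ 1 (mod 5). 14 ≡ 2 (mod 4). So 3^{14} ≡ 3^{2} ≡ 4 (mod 5)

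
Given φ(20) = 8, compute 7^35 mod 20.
By Euler: 7^{8} ≡ 1 (mod 20) since gcd(7, 20) = 1. 35 = 4×8 + 3. So 7^{35} ≡ 7^{3} ≡ 3 (mod 20)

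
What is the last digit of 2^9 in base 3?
Using Fermat: 2^{2} ≡ 1 mod 3. 9 ≡ 1 mod 2. So 2^{9} ≡ 2^{1} ≡ 2 mod 3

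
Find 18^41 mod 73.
By repeated squaring mod 73: 18^{1}≡18, 18^{2}≡32, 18^{4}≡2, 18^{8}≡4, 18^{16}≡16, 18^{32}≡37. Then 18^{41} = 18^{32+8+1} ≡ 37 × 4 × 18 ≡ 36 mod 73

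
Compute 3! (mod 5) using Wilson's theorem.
(4)! = (3)! × (4) ≡ -1 (mod 5). So (3)! ≡ -1 × (4)^(-1) ≡ (-1)×(-1) = 1 (mod 5)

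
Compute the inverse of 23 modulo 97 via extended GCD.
Extended GCD: 23(38) + 97(-9) = 1. So 23^(-1) ≡ 38 (mod 97). Verify: 23 × 38 = 874 ≡ 1 (mod 97)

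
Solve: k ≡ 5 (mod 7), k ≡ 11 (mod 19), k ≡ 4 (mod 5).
M = 7 × 19 × 5 = 665. M₁ = 95, y₁ ≡ 2 (mod 7). M₂ = 35, y₂ ≡ 6 (mod 19). M₃ = 133, y₃ ≡ 2 (mod 5). k = 5×95×2 + 11×35×6 + 4×133×2 ≡ 334 (mod 665)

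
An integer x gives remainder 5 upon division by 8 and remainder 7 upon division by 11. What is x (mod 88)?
M = 8 × 11 = 88. M₁ = 11, y₁ ≡ 3 (mod 8). M₂ = 8, y₂ ≡ 7 (mod 11). x = 5×11×3 + 7×8×7 ≡ 29 (mod 88)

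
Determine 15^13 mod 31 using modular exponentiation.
By repeated squaring mod 31: 15^{1}≡15, 15^{2}≡8, 15^{4}≡2, 15^{8}≡4. Then 15^{13} = 15^{8+4+1} ≡ 4 × 2 × 15 ≡ 27 mod 31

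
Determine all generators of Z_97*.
There are φ(96) = 32 primitive roots mod 97: {5, 7, 10, 13, 14, 15, 17, 21, 23, 26, 29, 37, 38, 39, 40, 41, 56, 57, 58, 59, 60, 68, 71, 74, 76, 80, 82, 83, 84, 87, 90, 92}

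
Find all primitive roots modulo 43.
There are φ(42) = 12 primitive roots mod 43: {3, 5, 12, 18, 19, 20, 26, 28, 29, 30, 33, 34}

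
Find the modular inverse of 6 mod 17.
Since 17 is prime, by Fermat 6^(-1) ≡ 6^{15} ≡ 3 (mod 17). Verify: 6 × 3 = 18 ≡ 1 (mod 17)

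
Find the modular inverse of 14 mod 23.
Since 23 is prime, by Fermat 14^(-1) ≡ 14^{21} ≡ 5 (mod 23). Verify: 14 × 5 = 70 ≡ 1 (mod 23)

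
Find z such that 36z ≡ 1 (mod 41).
Since 41 is prime, by Fermat 36^(-1) ≡ 36^{39} ≡ 8 (mod 41). Verify: 36 × 8 = 288 ≡ 1 (mod 41)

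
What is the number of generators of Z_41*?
A prime p has φ(p-1) primitive roots; here φ(40) = 16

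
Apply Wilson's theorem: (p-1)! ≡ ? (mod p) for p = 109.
By Wilson's theorem, (108)! ≡ -1 ≡ 108 mod 109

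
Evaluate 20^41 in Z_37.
Using Fermat: 20^{36} ≡ 1 mod 37. 41 ≡ 5 mod 36. So 20^{41} ≡ 20^{5} ≡ 18 mod 37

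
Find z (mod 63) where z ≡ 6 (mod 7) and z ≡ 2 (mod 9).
M = 7 × 9 = 63. M₁ = 9, y₁ ≡ 4 (mod 7). M₂ = 7, y₂ ≡ 4 (mod 9). z = 6×9×4 + 2×7×4 ≡ 20 (mod 63)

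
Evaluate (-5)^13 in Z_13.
Using Fermat: (-5)^{12} ≡ 1 mod 13. 13 ≡ 1 mod 12. So (-5)^{13} ≡ (-5)^{1} ≡ 8 mod 13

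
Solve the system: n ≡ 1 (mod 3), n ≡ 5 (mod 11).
M = 3 × 11 = 33. M₁ = 11, y₁ ≡ 2 (mod 3). M₂ = 3, y₂ ≡ 4 (mod 11). n = 1×11×2 + 5×3×4 ≡ 16 (mod 33)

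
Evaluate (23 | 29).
(23/29) = 23^{14} mod 29 = 1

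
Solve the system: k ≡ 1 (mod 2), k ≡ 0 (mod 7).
M = 2 × 7 = 14. M₁ = 7, y₁ ≡ 1 (mod 2). M₂ = 2, y₂ ≡ 4 (mod 7). k = 1×7×1 + 0×2×4 ≡ 7 (mod 14)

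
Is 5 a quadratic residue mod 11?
By Euler's criterion: 5^{5} ≡ 1 mod 11. Since this equals 1, 5 is a QR.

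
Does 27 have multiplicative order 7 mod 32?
Powers of 27 mod 32: 27^1≡27, 27^2≡25, 27^3≡3, 27^4≡17, 27^5≡11, 27^6≡9, 27^7≡19, 27^8≡1. 27^7≡19≢1, so ord ≠ 7. No, the actual order is 8.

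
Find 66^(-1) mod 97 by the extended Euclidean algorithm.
Extended GCD: 66(25) + 97(-17) = 1. So 66^(-1) ≡ 25 mod 97. Verify: 66 × 25 = 1650 ≡ 1 mod 97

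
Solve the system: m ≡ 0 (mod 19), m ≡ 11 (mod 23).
M = 19 × 23 = 437. M₁ = 23, y₁ ≡ 5 (mod 19). M₂ = 19, y₂ ≡ 17 (mod 23). m = 0×23×5 + 11×19×17 ≡ 57 (mod 437)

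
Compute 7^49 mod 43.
Using Fermat: 7^{42} ≡ 1 mod 43. 49 ≡ 7 mod 42. So 7^{49} ≡ 7^{7} ≡ 7 mod 43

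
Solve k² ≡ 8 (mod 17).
The square roots of 8 mod 17 are 12 and 5. Verify: 12² = 144 ≡ 8 (mod 17)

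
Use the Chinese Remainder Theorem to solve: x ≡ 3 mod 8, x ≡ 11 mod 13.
M = 8 × 13 = 104. M₁ = 13, y₁ ≡ 5 mod 8. M₂ = 8, y₂ ≡ 5 mod 13. x = 3×13×5 + 11×8×5 ≡ 11 mod 104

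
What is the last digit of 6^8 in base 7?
Using Fermat: 6^{6} ≡ 1 (mod 7). 8 ≡ 2 (mod 6). So 6^{8} ≡ 6^{2} ≡ 1 (mod 7)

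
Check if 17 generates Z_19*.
17^{9} ≡ 1 (mod 19) and 9 < 18, so ord_19(17) = 9 ≠ 18 and 17 is not a primitive root.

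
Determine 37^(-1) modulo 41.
Since 41 is prime, by Fermat 37^(-1) ≡ 37^{39} ≡ 10 mod 41. Verify: 37 × 10 = 370 ≡ 1 mod 41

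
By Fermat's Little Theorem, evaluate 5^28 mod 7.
By Fermat: 5^{6} ≡ 1 (mod 7). 28 = 4×6 + 4. So 5^{28} ≡ 5^{4} ≡ 2 (mod 7)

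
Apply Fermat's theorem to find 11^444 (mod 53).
By Fermat: 11^{52} ≡ 1 (mod 53). 444 ≡ 28 (mod 52). So 11^{444} ≡ 11^{28} ≡ 15 (mod 53)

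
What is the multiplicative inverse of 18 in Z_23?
Since 23 is prime, by Fermat 18^(-1) ≡ 18^{21} ≡ 9 mod 23. Verify: 18 × 9 = 162 ≡ 1 mod 23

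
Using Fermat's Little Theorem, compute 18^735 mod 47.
By Fermat: 18^{46} ≡ 1 (mod 47). 735 ≡ 45 (mod 46). So 18^{735} ≡ 18^{45} ≡ 34 (mod 47)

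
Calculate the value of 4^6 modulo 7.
Using Fermat: 4^{6} ≡ 1 (mod 7). 6 ≡ 0 (mod 6). So 4^{6} ≡ 4^{0} ≡ 1 (mod 7)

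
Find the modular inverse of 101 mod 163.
Since 163 is prime, by Fermat 101^(-1) ≡ 101^{161} ≡ 92 (mod 163). Verify: 101 × 92 = 9292 ≡ 1 (mod 163)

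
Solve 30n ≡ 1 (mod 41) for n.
Since 41 is prime, by Fermat 30^(-1) ≡ 30^{39} ≡ 26 (mod 41). Verify: 30 × 26 = 780 ≡ 1 (mod 41)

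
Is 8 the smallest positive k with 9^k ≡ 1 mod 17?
Powers of 9 mod 17: 9^1≡9, 9^2≡13, 9^3≡15, 9^4≡16, 9^5≡8, 9^6≡4, 9^7≡2, 9^8≡1. First k with 9^k≡1 is k=8. Yes, ord_17(9) = 8.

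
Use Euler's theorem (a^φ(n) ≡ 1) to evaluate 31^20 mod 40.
By Euler: 31^{16} ≡ 1 mod 40 since gcd(31, 40) = 1. 20 = 1×16 + 4. So 31^{20} ≡ 31^{4} ≡ 1 mod 40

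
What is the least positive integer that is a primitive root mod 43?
g = 3. For each prime q|42: 3^{21}≡42, 3^{14}≡36, 3^{6}≡41, none ≡ 1, so ord_43(3) = 42 and 3 is a primitive root.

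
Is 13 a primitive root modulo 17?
13^{4} ≡ 1 mod 17 and 4 < 16, so ord_17(13) = 4 ≠ 16 and 13 is not a primitive root.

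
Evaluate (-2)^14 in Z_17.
By repeated squaring mod 17: (-2)^{1}≡15, (-2)^{2}≡4, (-2)^{4}≡16, (-2)^{8}≡1. Then (-2)^{14} = (-2)^{8+4+2} ≡ 1 × 16 × 4 ≡ 13 mod 17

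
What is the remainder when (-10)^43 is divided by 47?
By repeated squaring mod 47: (-10)^{1}≡37, (-10)^{2}≡6, (-10)^{4}≡36, (-10)^{8}≡27, (-10)^{16}≡24, (-10)^{32}≡12. Then (-10)^{43} = (-10)^{32+8+2+1} ≡ 12 × 27 × 6 × 37 ≡ 18 mod 47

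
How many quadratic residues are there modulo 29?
Exactly half the non-zero residues mod a prime are QRs: (29-1)/2 = 14.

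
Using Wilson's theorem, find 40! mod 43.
(42)! = (40)! × (41) × (42) ≡ -1 (mod 43). So (40)! ≡ -1 × [(42)(41)]^(-1) ≡ 21 (mod 43)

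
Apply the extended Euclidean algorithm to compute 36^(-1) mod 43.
Extended GCD: 36(6) + 43(-5) = 1. So 36^(-1) ≡ 6 mod 43. Verify: 36 × 6 = 216 ≡ 1 mod 43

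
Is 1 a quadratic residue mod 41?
By Euler's criterion: 1^{20} ≡ 1 (mod 41). Since this equals 1, 1 is a QR.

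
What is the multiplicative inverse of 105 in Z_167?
Since 167 is prime, by Fermat 105^(-1) ≡ 105^{165} ≡ 35 mod 167. Verify: 105 × 35 = 3675 ≡ 1 mod 167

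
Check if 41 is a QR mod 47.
By Euler's criterion: 41^{23} ≡ 46 (mod 47). Since this equals -1 (≡ 46), 41 is not a QR.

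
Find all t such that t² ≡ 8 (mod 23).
The square roots of 8 mod 23 are 13 and 10. Verify: 13² = 169 ≡ 8 (mod 23)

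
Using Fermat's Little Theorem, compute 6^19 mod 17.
By Fermat: 6^{16} ≡ 1 (mod 17). So 6^{19} = 6^{16} · 6^{3} ≡ 6^{3} ≡ 12 (mod 17)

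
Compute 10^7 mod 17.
By repeated squaring (mod 17): 10^{1}≡10, 10^{2}≡15, 10^{4}≡4. Then 10^{7} = 10^{4+2+1} ≡ 4 × 15 × 10 ≡ 5 (mod 17)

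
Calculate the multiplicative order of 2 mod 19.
Powers of 2 mod 19: 2^1≡2, 2^2≡4, 2^3≡8, 2^4≡16, 2^5≡13, 2^6≡7, 2^7≡14, 2^8≡9, 2^9≡18, 2^10≡17, 2^11≡15, 2^12≡11, 2^13≡3, 2^14≡6, 2^15≡12, 2^16≡5, 2^17≡10, 2^18≡1. Order = 18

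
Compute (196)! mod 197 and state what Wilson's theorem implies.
(196)! mod 197 = 196. Since this equals -1 mod 197, Wilson confirms 197 is prime.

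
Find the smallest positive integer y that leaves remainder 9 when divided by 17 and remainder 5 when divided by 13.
M = 17 × 13 = 221. M₁ = 13, y₁ ≡ 4 mod 17. M₂ = 17, y₂ ≡ 10 mod 13. y = 9×13×4 + 5×17×10 ≡ 213 mod 221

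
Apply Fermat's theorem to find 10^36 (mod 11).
By Fermat: 10^{10} ≡ 1 (mod 11). 36 = 3×10 + 6. So 10^{36} ≡ 10^{6} ≡ 1 (mod 11)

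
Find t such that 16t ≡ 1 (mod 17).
Since 17 is prime, by Fermat 16^(-1) ≡ 16^{15} ≡ 16 (mod 17). Verify: 16 × 16 = 256 ≡ 1 (mod 17)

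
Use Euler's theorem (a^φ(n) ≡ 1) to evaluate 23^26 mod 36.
By Euler: 23^{12} ≡ 1 (mod 36) since gcd(23, 36) = 1. 26 = 2×12 + 2. So 23^{26} ≡ 23^{2} ≡ 25 (mod 36)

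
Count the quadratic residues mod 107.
Exactly half the non-zero residues mod a prime are QRs: (107-1)/2 = 53.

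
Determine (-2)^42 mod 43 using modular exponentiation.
Using Fermat: (-2)^{42} ≡ 1 (mod 43). 42 ≡ 0 (mod 42). So (-2)^{42} ≡ (-2)^{0} ≡ 1 (mod 43)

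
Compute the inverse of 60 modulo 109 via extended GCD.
Extended GCD: 60(20) + 109(-11) = 1. So 60^(-1) ≡ 20 mod 109. Verify: 60 × 20 = 1200 ≡ 1 mod 109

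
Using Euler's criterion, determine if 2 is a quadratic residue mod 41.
By Euler's criterion: 2^{20} ≡ 1 (mod 41). Since this equals 1, 2 is a QR.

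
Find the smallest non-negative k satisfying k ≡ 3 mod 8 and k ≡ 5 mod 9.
M = 8 × 9 = 72. M₁ = 9, y₁ ≡ 1 mod 8. M₂ = 8, y₂ ≡ 8 mod 9. k = 3×9×1 + 5×8×8 ≡ 59 mod 72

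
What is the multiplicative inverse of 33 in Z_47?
Since 47 is prime, by Fermat 33^(-1) ≡ 33^{45} ≡ 10 mod 47. Verify: 33 × 10 = 330 ≡ 1 mod 47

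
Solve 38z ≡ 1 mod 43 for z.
Since 43 is prime, by Fermat 38^(-1) ≡ 38^{41} ≡ 17 mod 43. Verify: 38 × 17 = 646 ≡ 1 mod 43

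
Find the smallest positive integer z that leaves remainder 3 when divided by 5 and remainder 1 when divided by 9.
M = 5 × 9 = 45. M₁ = 9, y₁ ≡ 4 mod 5. M₂ = 5, y₂ ≡ 2 mod 9. z = 3×9×4 + 1×5×2 ≡ 28 mod 45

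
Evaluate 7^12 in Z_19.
By repeated squaring (mod 19): 7^{1}≡7, 7^{2}≡11, 7^{4}≡7, 7^{8}≡11. Then 7^{12} = 7^{8+4} ≡ 11 × 7 ≡ 1 (mod 19)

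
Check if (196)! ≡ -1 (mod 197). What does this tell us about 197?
(196)! mod 197 = 196. Since this equals -1 (mod 197), Wilson confirms 197 is prime.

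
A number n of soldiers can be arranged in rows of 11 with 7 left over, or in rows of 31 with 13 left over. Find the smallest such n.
M = 11 × 31 = 341. M₁ = 31, y₁ ≡ 5 (mod 11). M₂ = 11, y₂ ≡ 17 (mod 31). n = 7×31×5 + 13×11×17 ≡ 106 (mod 341)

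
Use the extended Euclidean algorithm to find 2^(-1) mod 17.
Extended GCD: 2(-8) + 17(1) = 1. So 2^(-1) ≡ -8 ≡ 9 mod 17. Verify: 2 × 9 = 18 ≡ 1 mod 17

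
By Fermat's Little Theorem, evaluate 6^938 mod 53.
By Fermat: 6^{52} ≡ 1 mod 53. 938 ≡ 2 mod 52. So 6^{938} ≡ 6^{2} ≡ 36 mod 53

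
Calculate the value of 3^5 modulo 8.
By repeated squaring mod 8: 3^{1}≡3, 3^{2}≡1, 3^{4}≡1. Then 3^{5} = 3^{4+1} ≡ 1 × 3 ≡ 3 mod 8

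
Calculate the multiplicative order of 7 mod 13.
Powers of 7 mod 13: 7^1≡7, 7^2≡10, 7^3≡5, 7^4≡9, 7^5≡11, 7^6≡12, 7^7≡6, 7^8≡3, 7^9≡8, 7^10≡4, 7^11≡2, 7^12≡1. So the order of 7 is 12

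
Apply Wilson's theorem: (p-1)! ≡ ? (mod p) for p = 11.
By Wilson's theorem, (10)! ≡ -1 ≡ 10 (mod 11)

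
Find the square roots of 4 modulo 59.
The square roots of 4 mod 59 are 57 and 2. Verify: 57² = 3249 ≡ 4 mod 59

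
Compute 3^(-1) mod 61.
Since 61 is prime, by Fermat 3^(-1) ≡ 3^{59} ≡ 41 mod 61. Verify: 3 × 41 = 123 ≡ 1 mod 61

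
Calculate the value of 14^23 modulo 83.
By repeated squaring (mod 83): 14^{1}≡14, 14^{2}≡30, 14^{4}≡70, 14^{8}≡3, 14^{16}≡9. Then 14^{23} = 14^{16+4+2+1} ≡ 9 × 70 × 30 × 14 ≡ 79 (mod 83)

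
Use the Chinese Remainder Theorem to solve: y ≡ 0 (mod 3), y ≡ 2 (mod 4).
M = 3 × 4 = 12. M₁ = 4, y₁ ≡ 1 (mod 3). M₂ = 3, y₂ ≡ 3 (mod 4). y = 0×4×1 + 2×3×3 ≡ 6 (mod 12)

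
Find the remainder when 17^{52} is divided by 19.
By Fermat: 17^{18} ≡ 1 (mod 19). 52 = 2×18 + 16. So 17^{52} ≡ 17^{16} ≡ 5 (mod 19)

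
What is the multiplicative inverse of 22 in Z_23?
Since 23 is prime, by Fermat 22^(-1) ≡ 22^{21} ≡ 22 (mod 23). Verify: 22 × 22 = 484 ≡ 1 (mod 23)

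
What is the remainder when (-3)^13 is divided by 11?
Using Fermat: (-3)^{10} ≡ 1 (mod 11). 13 ≡ 3 (mod 10). So (-3)^{13} ≡ (-3)^{3} ≡ 6 (mod 11)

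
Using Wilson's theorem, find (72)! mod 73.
By Wilson's theorem, (72)! ≡ -1 ≡ 72 (mod 73)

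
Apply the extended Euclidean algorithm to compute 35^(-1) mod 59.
Extended GCD: 35(27) + 59(-16) = 1. So 35^(-1) ≡ 27 mod 59. Verify: 35 × 27 = 945 ≡ 1 mod 59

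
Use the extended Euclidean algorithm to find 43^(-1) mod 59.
Extended GCD: 43(11) + 59(-8) = 1. So 43^(-1) ≡ 11 (mod 59). Verify: 43 × 11 = 473 ≡ 1 (mod 59)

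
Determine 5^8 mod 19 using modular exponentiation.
By repeated squaring (mod 19): 5^{1}≡5, 5^{2}≡6, 5^{4}≡17, 5^{8}≡4. So 5^{8} ≡ 4 (mod 19)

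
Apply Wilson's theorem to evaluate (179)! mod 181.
(180)! = (179)! × (180) ≡ -1 (mod 181). So (179)! ≡ -1 × (180)^(-1) ≡ (-1)×(-1) = 1 (mod 181)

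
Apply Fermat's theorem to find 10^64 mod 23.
By Fermat: 10^{22} ≡ 1 mod 23. 64 = 2×22 + 20. So 10^{64} ≡ 10^{20} ≡ 3 mod 23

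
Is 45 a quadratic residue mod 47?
By Euler's criterion: 45^{23} ≡ 46 mod 47. Since this equals -1 (≡ 46), 45 is not a QR.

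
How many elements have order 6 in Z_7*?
A prime p has φ(p-1) primitive roots; here φ(6) = 2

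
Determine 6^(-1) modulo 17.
Since 17 is prime, by Fermat 6^(-1) ≡ 6^{15} ≡ 3 mod 17. Verify: 6 × 3 = 18 ≡ 1 mod 17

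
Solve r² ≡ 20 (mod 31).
The square roots of 20 mod 31 are 19 and 12. Verify: 19² = 361 ≡ 20 (mod 31)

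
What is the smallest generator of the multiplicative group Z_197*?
g = 2. Powers: [2, 4, 8, 16, 32, 64, 128, ...] generates all 196 non-zero residues.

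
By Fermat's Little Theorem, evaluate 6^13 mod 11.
By Fermat: 6^{10} ≡ 1 (mod 11). So 6^{13} = 6^{10} · 6^{3} ≡ 6^{3} ≡ 7 (mod 11)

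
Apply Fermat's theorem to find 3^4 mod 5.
By Fermat's Little Theorem, 3^{4} ≡ 1 mod 5 since 5 is prime and gcd(3, 5) = 1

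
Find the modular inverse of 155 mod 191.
Since 191 is prime, by Fermat 155^(-1) ≡ 155^{189} ≡ 122 mod 191. Verify: 155 × 122 = 18910 ≡ 1 mod 191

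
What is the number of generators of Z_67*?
A prime p has φ(p-1) primitive roots; here φ(66) = 20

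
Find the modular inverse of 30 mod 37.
Since 37 is prime, by Fermat 30^(-1) ≡ 30^{35} ≡ 21 (mod 37). Verify: 30 × 21 = 630 ≡ 1 (mod 37)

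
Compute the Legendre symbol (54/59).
(54/59) = 54^{29} mod 59 = -1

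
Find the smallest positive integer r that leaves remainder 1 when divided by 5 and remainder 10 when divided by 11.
M = 5 × 11 = 55. M₁ = 11, y₁ ≡ 1 (mod 5). M₂ = 5, y₂ ≡ 9 (mod 11). r = 1×11×1 + 10×5×9 ≡ 21 (mod 55)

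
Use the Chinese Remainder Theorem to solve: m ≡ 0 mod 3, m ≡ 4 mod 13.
M = 3 × 13 = 39. M₁ = 13, y₁ ≡ 1 mod 3. M₂ = 3, y₂ ≡ 9 mod 13. m = 0×13×1 + 4×3×9 ≡ 30 mod 39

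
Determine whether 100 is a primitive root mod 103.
100^{17} ≡ 1 (mod 103) and 17 < 102, so ord_103(100) = 17 ≠ 102 and 100 is not a primitive root.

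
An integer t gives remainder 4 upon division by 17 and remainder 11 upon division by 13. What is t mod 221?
M = 17 × 13 = 221. M₁ = 13, y₁ ≡ 4 mod 17. M₂ = 17, y₂ ≡ 10 mod 13. t = 4×13×4 + 11×17×10 ≡ 89 mod 221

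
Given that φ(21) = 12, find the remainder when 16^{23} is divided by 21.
By Euler: 16^{12} ≡ 1 mod 21 since gcd(16, 21) = 1. 23 = 1×12 + 11. So 16^{23} ≡ 16^{11} ≡ 4 mod 21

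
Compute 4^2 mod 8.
4^{2} = 16 ≡ 0 mod 8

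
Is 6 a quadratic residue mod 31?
By Euler's criterion: 6^{15} ≡ 30 (mod 31). Since this equals -1 (≡ 30), 6 is not a QR.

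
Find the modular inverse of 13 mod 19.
Since 19 is prime, by Fermat 13^(-1) ≡ 13^{17} ≡ 3 mod 19. Verify: 13 × 3 = 39 ≡ 1 mod 19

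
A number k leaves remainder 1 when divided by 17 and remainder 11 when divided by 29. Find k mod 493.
M = 17 × 29 = 493. M₁ = 29, y₁ ≡ 10 mod 17. M₂ = 17, y₂ ≡ 12 mod 29. k = 1×29×10 + 11×17×12 ≡ 69 mod 493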